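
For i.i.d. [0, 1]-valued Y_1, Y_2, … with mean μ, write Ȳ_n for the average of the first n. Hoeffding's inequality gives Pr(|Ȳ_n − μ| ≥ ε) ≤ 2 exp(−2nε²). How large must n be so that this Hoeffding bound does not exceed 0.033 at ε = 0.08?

321

Require 2·exp(−2nε²) ≤ 0.033, i.e. 2nε² ≥ ln(2/0.033) = 4.104395.
So n ≥ 4.104395 / (2·0.08²) = 320.656.
The smallest integer n is 321.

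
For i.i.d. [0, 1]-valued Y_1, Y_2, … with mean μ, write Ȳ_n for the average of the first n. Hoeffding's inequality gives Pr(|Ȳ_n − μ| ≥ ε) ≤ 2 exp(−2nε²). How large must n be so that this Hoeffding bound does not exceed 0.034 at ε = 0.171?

Require 2·exp(−2nε²) ≤ 0.034, i.e. 2nε² ≥ ln(2/0.034) = 4.074542.
So n ≥ 4.074542 / (2·0.171²) = 69.672.
The smallest integer n is 70.

70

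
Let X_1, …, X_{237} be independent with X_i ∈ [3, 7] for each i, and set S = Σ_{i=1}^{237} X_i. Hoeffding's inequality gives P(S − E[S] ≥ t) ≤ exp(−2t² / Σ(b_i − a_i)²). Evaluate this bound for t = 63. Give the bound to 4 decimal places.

Σ(b_i − a_i)² = 237·(4)² = 3792.
Exponent = 2·63²/3792 = 2.0934.
Bound = exp(−2.0934) = 0.12327.

0.1233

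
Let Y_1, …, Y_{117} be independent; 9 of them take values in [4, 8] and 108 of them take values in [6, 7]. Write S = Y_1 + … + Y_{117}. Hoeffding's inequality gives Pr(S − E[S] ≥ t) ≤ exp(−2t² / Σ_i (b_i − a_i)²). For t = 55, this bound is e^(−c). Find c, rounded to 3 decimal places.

Σ(b_i − a_i)² = 9·4² + 108·1² = 252.
c = 2t² / 252 = 2·55² / 252 = 24.0079.

24.008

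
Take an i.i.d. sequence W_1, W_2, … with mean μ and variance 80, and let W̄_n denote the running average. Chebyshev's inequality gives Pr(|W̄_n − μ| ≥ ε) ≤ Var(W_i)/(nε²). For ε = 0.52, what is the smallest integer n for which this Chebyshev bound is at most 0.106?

Require 80/(n·0.52²) ≤ 0.106, i.e. n ≥ 80/(0.106·0.52²) = 2791.113.
The smallest integer n is 2792.

2792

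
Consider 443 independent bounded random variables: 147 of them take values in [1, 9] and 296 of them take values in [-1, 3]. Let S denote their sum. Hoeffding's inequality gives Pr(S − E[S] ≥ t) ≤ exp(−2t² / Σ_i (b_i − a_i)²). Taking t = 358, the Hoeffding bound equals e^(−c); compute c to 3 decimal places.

Σ(b_i − a_i)² = 147·8² + 296·4² = 14144.
c = 2t² / 14144 = 2·358² / 14144 = 18.1227.

18.123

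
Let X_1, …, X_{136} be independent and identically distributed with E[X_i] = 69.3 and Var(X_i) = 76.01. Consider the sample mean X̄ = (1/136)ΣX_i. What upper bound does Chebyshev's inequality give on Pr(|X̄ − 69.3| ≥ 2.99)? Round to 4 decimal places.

Var(X̄) = Var(X_i)/n = 76.01/136 = 0.5589.
Chebyshev: Pr(|X̄ − 69.3| ≥ 2.99) ≤ Var(X̄)/(2.99)² = 76.01/(136·2.99²) = 0.0625.

0.0625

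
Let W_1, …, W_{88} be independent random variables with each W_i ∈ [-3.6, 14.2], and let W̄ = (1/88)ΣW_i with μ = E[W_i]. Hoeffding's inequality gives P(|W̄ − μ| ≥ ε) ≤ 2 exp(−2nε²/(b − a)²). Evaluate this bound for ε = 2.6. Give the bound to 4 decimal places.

Exponent: 2nε²/(b − a)² = 2·88·2.6² / 17.8² = 3.75508.
Bound = 2·exp(−3.75508) = 0.04680.

0.0468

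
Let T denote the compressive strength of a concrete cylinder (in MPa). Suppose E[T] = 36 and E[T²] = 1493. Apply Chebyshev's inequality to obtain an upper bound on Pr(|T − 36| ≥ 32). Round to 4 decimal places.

0.1924

Var(T) = E[T²] − (E[T])² = 1493 − 1296 = 197.
Chebyshev's inequality: Pr(|T − μ| ≥ t) ≤ Var(T)/t² = 197/1024 = 0.1924.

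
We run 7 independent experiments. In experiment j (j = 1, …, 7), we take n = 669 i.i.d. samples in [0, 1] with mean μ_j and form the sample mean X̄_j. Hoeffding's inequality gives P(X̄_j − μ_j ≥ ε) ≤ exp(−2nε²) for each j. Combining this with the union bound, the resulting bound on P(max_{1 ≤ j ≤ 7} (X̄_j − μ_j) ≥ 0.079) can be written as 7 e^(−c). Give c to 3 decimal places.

8.350

Union bound over the 7 events: P(max_{1 ≤ j ≤ 7} (X̄_j − μ_j) ≥ 0.079) ≤ 7·exp(−2nε²) = 7 exp(−2·669·0.079²).
So c = 2·669·0.079² = 8.3505.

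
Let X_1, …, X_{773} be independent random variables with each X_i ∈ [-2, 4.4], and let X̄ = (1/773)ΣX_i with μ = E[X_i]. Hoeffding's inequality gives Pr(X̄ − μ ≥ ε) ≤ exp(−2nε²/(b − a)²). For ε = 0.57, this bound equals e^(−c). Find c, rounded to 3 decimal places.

12.263

c = 2nε²/(b − a)² = 2·773·0.57² / 6.4² = 12.2631.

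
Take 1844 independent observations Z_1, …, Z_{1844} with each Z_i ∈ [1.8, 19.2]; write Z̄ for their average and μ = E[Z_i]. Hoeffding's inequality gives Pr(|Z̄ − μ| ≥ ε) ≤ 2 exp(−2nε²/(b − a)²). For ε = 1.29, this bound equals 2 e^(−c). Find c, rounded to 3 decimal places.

c = 2nε²/(b − a)² = 2·1844·1.29² / 17.4² = 20.2708.

20.271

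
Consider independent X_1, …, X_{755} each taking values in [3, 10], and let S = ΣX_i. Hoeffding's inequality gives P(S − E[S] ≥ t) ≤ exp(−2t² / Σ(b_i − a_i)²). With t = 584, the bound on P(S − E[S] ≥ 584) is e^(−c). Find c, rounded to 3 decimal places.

18.438

Σ(b_i − a_i)² = 755·(7)² = 36995.
c = 2t²/36995 = 2·584²/36995 = 18.4380.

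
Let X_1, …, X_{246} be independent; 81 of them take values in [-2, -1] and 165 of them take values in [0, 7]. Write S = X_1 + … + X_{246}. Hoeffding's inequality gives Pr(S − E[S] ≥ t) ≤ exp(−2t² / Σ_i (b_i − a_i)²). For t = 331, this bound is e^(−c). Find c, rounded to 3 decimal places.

Σ(b_i − a_i)² = 81·1² + 165·7² = 8166.
c = 2t² / 8166 = 2·331² / 8166 = 26.8335.

26.833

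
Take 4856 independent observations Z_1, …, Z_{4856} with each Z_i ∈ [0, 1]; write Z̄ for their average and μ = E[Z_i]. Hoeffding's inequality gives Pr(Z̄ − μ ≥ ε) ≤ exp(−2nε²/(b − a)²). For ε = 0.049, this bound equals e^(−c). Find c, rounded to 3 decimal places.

c = 2nε²/(b − a)² = 2·4856·0.049² / 1² = 23.3185.

23.319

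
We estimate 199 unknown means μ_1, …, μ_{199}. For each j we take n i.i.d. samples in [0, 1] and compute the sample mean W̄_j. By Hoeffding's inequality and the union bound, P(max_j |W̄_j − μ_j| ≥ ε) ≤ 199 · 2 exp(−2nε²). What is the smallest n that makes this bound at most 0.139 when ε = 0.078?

655

Need 2·199·exp(−2nε²) ≤ 0.139, i.e. exp(−2nε²) ≤ 0.139/398.
So 2nε² ≥ ln(398/0.139) = 7.959733.
Hence n ≥ 7.959733/(2·0.078²) = 654.153.
The smallest integer n is 655.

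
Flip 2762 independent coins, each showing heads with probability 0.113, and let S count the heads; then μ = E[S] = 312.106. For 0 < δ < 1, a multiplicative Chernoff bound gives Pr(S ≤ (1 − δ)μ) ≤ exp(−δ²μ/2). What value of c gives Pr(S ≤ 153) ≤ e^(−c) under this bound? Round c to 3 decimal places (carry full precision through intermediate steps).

Write 153 = (1 − δ)μ, so δ = 1 − 153/312.106 = 0.5097819…
Then the exponent is δ²μ/2 = (μ − 153)²/(2μ) = 40.554682.

40.555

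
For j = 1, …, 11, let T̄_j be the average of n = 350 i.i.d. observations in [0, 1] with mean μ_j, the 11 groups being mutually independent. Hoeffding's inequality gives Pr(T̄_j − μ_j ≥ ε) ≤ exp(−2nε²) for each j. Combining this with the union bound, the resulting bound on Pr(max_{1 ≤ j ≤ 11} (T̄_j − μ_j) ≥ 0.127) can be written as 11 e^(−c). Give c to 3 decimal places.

11.290

Union bound over the 11 events: Pr(max_{1 ≤ j ≤ 11} (T̄_j − μ_j) ≥ 0.127) ≤ 11·exp(−2nε²) = 11 exp(−2·350·0.127²).
So c = 2·350·0.127² = 11.2903.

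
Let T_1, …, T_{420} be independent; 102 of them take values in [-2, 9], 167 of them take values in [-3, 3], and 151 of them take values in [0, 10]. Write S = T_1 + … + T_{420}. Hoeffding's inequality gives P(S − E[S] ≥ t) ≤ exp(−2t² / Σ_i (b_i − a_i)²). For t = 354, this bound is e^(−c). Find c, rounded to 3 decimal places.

7.492

Σ(b_i − a_i)² = 102·11² + 167·6² + 151·10² = 33454.
c = 2t² / 33454 = 2·354² / 33454 = 7.4918.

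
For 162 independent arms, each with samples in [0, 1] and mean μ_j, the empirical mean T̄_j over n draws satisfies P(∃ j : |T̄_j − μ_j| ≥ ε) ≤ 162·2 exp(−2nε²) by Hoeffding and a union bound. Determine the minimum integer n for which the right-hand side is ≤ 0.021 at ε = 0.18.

Need 2·162·exp(−2nε²) ≤ 0.021, i.e. exp(−2nε²) ≤ 0.021/324.
So 2nε² ≥ ln(324/0.021) = 9.643976.
Hence n ≥ 9.643976/(2·0.18²) = 148.827.
The smallest integer n is 149.

149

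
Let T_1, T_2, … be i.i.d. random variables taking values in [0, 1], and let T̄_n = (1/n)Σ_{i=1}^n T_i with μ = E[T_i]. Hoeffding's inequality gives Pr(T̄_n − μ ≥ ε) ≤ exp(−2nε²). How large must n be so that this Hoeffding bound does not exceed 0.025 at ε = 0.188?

Require exp(−2nε²) ≤ 0.025, i.e. 2nε² ≥ ln(1/0.025) = 3.688879.
So n ≥ 3.688879 / (2·0.188²) = 52.185.
The smallest integer n is 53.

53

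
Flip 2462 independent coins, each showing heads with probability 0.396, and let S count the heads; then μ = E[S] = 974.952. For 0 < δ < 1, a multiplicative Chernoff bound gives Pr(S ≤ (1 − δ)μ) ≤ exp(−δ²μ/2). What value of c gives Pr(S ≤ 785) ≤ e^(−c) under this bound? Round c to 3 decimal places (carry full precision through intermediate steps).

Write 785 = (1 − δ)μ, so δ = 1 − 785/974.952 = 0.1948322…
Then the exponent is δ²μ/2 = (μ − 785)²/(2μ) = 18.504379.

18.504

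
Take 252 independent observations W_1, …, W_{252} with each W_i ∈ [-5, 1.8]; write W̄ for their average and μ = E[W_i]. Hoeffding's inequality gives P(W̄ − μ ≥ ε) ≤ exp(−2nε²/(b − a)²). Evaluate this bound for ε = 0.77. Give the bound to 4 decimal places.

Exponent: 2nε²/(b − a)² = 2·252·0.77² / 6.8² = 6.46240.
Bound = exp(−6.46240) = 0.00156.

0.0016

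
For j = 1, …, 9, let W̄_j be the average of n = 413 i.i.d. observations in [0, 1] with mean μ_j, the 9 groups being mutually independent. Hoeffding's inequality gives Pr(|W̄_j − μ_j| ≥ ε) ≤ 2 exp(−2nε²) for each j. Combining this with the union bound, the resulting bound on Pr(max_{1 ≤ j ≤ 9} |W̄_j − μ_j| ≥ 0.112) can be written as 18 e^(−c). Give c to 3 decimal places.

10.361

Union bound over the 9 events: Pr(max_{1 ≤ j ≤ 9} |W̄_j − μ_j| ≥ 0.112) ≤ 9·2·exp(−2nε²) = 18 exp(−2·413·0.112²).
So c = 2·413·0.112² = 10.3613.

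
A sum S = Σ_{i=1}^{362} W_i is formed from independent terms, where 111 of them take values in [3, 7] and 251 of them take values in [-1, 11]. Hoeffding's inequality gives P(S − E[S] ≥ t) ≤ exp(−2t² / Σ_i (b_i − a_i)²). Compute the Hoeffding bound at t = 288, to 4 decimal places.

Σ(b_i − a_i)² = 111·4² + 251·12² = 37920.
Exponent = 2·288² / 37920 = 4.37468.
Bound = exp(−4.37468) = 0.01259.

0.0126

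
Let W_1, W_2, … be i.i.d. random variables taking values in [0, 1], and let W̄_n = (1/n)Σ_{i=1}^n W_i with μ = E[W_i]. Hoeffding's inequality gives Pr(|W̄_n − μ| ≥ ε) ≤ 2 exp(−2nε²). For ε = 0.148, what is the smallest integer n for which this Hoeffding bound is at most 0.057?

Require 2·exp(−2nε²) ≤ 0.057, i.e. 2nε² ≥ ln(2/0.057) = 3.557851.
So n ≥ 3.557851 / (2·0.148²) = 81.215.
The smallest integer n is 82.

82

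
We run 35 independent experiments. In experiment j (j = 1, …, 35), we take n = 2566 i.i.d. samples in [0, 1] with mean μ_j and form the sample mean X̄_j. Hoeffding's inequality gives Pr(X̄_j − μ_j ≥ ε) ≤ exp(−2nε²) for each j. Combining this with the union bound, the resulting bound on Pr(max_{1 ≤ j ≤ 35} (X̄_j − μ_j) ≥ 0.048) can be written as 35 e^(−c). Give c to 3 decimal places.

11.824

Union bound over the 35 events: Pr(max_{1 ≤ j ≤ 35} (X̄_j − μ_j) ≥ 0.048) ≤ 35·exp(−2nε²) = 35 exp(−2·2566·0.048²).
So c = 2·2566·0.048² = 11.8241.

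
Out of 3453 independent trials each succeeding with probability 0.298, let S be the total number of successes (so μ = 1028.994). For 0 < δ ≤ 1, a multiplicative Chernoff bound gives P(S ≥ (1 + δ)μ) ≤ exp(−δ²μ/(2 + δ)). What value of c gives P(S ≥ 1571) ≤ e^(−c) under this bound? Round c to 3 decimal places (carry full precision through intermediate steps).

112.989

Write 1571 = (1 + δ)μ, so δ = 1571/1028.994 − 1 = 0.5267339…
Then the exponent is δ²μ/(2 + δ) = (1571 − μ)² / (μ·(2 + δ)) = 112.988916.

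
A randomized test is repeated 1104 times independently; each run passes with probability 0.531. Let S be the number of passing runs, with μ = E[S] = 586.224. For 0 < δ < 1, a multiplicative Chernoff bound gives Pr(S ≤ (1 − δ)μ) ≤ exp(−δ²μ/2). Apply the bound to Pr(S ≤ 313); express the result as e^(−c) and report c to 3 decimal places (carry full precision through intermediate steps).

Write 313 = (1 − δ)μ, so δ = 1 − 313/586.224 = 0.4660744…
Then the exponent is δ²μ/2 = (μ − 313)²/(2μ) = 63.671356.

63.671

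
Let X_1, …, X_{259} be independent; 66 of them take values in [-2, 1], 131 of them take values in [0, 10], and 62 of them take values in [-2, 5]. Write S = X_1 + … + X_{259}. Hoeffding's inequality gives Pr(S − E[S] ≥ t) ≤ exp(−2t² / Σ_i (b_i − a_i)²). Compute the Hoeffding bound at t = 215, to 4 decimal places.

0.0040

Σ(b_i − a_i)² = 66·3² + 131·10² + 62·7² = 16732.
Exponent = 2·215² / 16732 = 5.52534.
Bound = exp(−5.52534) = 0.00398.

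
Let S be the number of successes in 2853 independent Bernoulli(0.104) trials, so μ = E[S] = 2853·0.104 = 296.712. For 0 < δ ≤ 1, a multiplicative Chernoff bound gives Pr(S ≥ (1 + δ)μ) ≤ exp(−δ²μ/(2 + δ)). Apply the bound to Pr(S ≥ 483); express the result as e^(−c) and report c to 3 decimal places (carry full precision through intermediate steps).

44.508

Write 483 = (1 + δ)μ, so δ = 483/296.712 − 1 = 0.6278411…
Then the exponent is δ²μ/(2 + δ) = (483 − μ)² / (μ·(2 + δ)) = 44.507740.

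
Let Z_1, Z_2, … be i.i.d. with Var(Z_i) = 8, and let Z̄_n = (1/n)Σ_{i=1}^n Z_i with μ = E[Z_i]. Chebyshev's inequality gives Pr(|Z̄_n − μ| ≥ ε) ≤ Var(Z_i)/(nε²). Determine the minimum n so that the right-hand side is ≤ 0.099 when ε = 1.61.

Require 8/(n·1.61²) ≤ 0.099, i.e. n ≥ 8/(0.099·1.61²) = 31.175.
The smallest integer n is 32.

32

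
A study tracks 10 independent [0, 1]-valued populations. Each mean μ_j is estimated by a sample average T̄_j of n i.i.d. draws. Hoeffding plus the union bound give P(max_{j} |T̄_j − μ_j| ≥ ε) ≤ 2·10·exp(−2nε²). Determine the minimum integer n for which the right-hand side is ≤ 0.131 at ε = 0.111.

Need 2·10·exp(−2nε²) ≤ 0.131, i.e. exp(−2nε²) ≤ 0.131/20.
So 2nε² ≥ ln(20/0.131) = 5.028290.
Hence n ≥ 5.028290/(2·0.111²) = 204.054.
The smallest integer n is 205.

205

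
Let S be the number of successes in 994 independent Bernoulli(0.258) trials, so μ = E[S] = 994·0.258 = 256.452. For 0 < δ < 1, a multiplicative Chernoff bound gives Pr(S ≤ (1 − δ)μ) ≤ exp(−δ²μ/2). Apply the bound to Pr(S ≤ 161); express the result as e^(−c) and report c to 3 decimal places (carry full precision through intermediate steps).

17.764

Write 161 = (1 − δ)μ, so δ = 1 − 161/256.452 = 0.3722022…
Then the exponent is δ²μ/2 = (μ − 161)²/(2μ) = 17.763722.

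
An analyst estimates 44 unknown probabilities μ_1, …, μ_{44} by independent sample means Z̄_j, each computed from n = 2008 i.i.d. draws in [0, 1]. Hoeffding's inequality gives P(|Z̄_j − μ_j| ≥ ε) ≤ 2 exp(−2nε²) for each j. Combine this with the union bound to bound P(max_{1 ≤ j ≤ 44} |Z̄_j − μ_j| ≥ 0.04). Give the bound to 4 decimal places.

Per-experiment Hoeffding bound: 2·exp(−2·2008·0.04²) = 2·exp(−6.42560) = 0.0032391.
Union bound over 44 events: 44·0.0032391 = 0.14252.

0.1425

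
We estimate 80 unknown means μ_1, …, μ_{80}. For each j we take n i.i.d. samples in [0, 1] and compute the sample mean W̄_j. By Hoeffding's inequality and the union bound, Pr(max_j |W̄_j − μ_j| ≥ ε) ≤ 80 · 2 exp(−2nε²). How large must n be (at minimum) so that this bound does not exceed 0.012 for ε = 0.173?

Need 2·80·exp(−2nε²) ≤ 0.012, i.e. exp(−2nε²) ≤ 0.012/160.
So 2nε² ≥ ln(160/0.012) = 9.498022.
Hence n ≥ 9.498022/(2·0.173²) = 158.676.
The smallest integer n is 159.

159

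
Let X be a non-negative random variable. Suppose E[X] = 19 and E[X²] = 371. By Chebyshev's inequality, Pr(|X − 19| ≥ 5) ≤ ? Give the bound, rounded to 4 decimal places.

Var(X) = E[X²] − (E[X])² = 371 − 361 = 10.
Chebyshev's inequality: Pr(|X − μ| ≥ t) ≤ Var(X)/t² = 10/25 = 0.4000.

0.4000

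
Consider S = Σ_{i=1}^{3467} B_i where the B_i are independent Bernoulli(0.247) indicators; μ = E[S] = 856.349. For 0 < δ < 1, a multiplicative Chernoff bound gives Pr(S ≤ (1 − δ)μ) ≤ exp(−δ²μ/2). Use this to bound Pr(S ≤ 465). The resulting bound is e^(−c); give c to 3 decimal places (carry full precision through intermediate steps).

89.423

Write 465 = (1 − δ)μ, so δ = 1 − 465/856.349 = 0.4569971…
Then the exponent is δ²μ/2 = (μ − 465)²/(2μ) = 89.422677.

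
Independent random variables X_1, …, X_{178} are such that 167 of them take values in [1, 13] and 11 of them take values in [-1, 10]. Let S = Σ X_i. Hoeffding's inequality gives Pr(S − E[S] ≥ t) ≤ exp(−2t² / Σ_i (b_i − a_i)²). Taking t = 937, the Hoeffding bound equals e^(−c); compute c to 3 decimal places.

Σ(b_i − a_i)² = 167·12² + 11·11² = 25379.
c = 2t² / 25379 = 2·937² / 25379 = 69.1886.

69.189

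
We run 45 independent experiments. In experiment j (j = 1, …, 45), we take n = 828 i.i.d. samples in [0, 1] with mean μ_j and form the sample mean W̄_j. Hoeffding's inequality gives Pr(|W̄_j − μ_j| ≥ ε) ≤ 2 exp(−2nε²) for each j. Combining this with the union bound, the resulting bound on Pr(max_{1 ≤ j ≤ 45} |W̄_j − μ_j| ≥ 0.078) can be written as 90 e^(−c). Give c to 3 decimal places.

Union bound over the 45 events: Pr(max_{1 ≤ j ≤ 45} |W̄_j − μ_j| ≥ 0.078) ≤ 45·2·exp(−2nε²) = 90 exp(−2·828·0.078²).
So c = 2·828·0.078² = 10.0751.

10.075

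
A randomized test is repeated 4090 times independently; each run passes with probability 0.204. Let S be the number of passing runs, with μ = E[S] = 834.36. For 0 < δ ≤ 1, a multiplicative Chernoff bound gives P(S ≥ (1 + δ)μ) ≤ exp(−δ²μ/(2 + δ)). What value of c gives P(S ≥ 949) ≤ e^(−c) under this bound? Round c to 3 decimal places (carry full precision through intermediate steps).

7.369

Write 949 = (1 + δ)μ, so δ = 949/834.36 − 1 = 0.1373987…
Then the exponent is δ²μ/(2 + δ) = (949 − μ)² / (μ·(2 + δ)) = 7.369420.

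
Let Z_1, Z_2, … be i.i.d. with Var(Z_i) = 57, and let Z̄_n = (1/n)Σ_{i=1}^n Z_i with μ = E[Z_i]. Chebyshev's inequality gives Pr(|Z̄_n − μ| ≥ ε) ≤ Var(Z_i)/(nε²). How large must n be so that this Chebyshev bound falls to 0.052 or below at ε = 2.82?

Require 57/(n·2.82²) ≤ 0.052, i.e. n ≥ 57/(0.052·2.82²) = 137.839.
The smallest integer n is 138.

138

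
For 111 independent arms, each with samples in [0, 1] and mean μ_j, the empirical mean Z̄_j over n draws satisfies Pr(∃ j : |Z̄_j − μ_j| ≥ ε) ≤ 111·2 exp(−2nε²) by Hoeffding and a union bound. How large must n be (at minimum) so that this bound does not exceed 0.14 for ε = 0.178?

117

Need 2·111·exp(−2nε²) ≤ 0.14, i.e. exp(−2nε²) ≤ 0.14/222.
So 2nε² ≥ ln(222/0.14) = 7.368790.
Hence n ≥ 7.368790/(2·0.178²) = 116.286.
The smallest integer n is 117.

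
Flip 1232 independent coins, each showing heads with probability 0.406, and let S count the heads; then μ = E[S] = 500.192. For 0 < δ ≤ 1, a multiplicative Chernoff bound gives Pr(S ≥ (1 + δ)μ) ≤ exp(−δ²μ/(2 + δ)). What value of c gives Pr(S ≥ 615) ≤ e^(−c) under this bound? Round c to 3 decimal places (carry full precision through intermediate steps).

Write 615 = (1 + δ)μ, so δ = 615/500.192 − 1 = 0.2295279…
Then the exponent is δ²μ/(2 + δ) = (615 − μ)² / (μ·(2 + δ)) = 11.819379.

11.819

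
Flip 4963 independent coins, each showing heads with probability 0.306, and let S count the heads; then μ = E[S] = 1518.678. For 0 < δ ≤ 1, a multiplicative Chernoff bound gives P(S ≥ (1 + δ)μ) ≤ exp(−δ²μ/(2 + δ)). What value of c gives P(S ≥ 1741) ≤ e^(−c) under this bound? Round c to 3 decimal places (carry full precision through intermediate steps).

15.163

Write 1741 = (1 + δ)μ, so δ = 1741/1518.678 − 1 = 0.1463918…
Then the exponent is δ²μ/(2 + δ) = (1741 − μ)² / (μ·(2 + δ)) = 15.163176.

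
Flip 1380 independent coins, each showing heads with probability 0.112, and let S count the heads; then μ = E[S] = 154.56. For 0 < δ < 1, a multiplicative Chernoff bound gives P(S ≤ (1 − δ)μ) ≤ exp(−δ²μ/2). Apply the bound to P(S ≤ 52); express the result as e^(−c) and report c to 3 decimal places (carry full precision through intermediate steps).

34.027

Write 52 = (1 − δ)μ, so δ = 1 − 52/154.56 = 0.6635611…
Then the exponent is δ²μ/2 = (μ − 52)²/(2μ) = 34.027412.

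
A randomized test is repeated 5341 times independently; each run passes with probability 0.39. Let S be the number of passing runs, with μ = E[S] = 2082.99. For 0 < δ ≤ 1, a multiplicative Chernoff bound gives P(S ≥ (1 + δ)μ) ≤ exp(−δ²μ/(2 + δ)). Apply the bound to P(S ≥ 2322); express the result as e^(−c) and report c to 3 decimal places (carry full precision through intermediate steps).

12.968

Write 2322 = (1 + δ)μ, so δ = 2322/2082.99 − 1 = 0.1147437…
Then the exponent is δ²μ/(2 + δ) = (2322 − μ)² / (μ·(2 + δ)) = 12.968424.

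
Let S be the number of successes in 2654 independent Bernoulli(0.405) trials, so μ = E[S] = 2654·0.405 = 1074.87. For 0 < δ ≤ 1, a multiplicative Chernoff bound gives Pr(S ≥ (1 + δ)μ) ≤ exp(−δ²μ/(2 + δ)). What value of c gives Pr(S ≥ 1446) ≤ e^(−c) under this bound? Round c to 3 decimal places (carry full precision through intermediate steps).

54.639

Write 1446 = (1 + δ)μ, so δ = 1446/1074.87 − 1 = 0.345279…
Then the exponent is δ²μ/(2 + δ) = (1446 − μ)² / (μ·(2 + δ)) = 54.638866.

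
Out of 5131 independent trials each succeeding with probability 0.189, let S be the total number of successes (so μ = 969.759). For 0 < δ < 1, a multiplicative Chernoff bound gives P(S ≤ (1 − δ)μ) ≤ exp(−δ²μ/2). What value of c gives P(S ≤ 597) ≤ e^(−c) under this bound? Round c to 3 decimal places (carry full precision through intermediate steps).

71.641

Write 597 = (1 − δ)μ, so δ = 1 − 597/969.759 = 0.3843831…
Then the exponent is δ²μ/2 = (μ − 597)²/(2μ) = 71.641136.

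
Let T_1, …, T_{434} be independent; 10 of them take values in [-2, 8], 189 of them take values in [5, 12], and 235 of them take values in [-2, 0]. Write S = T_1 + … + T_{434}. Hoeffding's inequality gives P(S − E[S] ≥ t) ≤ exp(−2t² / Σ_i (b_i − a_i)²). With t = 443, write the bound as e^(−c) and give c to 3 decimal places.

35.041

Σ(b_i − a_i)² = 10·10² + 189·7² + 235·2² = 11201.
c = 2t² / 11201 = 2·443² / 11201 = 35.0413.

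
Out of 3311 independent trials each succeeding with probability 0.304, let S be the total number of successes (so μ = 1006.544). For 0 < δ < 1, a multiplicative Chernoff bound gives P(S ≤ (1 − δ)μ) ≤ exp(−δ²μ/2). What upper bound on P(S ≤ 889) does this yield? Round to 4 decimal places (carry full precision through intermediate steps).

0.0010

Write 889 = (1 − δ)μ, so δ = 1 − 889/1006.544 = 0.1167798…
Then the exponent is δ²μ/2 = (μ − 889)²/(2μ) = 6.863382.
Bound = exp(−6.863382) = 0.00105.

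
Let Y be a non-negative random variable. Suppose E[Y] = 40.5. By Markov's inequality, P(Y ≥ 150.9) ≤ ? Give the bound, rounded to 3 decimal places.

Markov's inequality: for a non-negative random variable, P(Y ≥ a) ≤ E[Y]/a.
Here E[Y] = 40.5 and a = 150.9, so the bound is 40.5/150.9 = 0.2684.

0.268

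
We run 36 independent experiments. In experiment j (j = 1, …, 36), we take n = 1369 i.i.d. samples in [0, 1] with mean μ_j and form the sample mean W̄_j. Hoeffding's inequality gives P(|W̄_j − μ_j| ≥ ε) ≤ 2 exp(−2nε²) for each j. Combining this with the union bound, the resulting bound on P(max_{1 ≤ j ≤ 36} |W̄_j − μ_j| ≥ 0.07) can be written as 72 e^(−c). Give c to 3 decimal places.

Union bound over the 36 events: P(max_{1 ≤ j ≤ 36} |W̄_j − μ_j| ≥ 0.07) ≤ 36·2·exp(−2nε²) = 72 exp(−2·1369·0.07²).
So c = 2·1369·0.07² = 13.4162.

13.416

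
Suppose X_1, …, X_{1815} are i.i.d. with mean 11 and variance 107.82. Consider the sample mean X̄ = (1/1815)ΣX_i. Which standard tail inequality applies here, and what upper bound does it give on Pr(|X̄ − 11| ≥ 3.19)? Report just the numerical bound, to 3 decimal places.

With mean and variance of each term known, Chebyshev's inequality bounds the deviation of the sum (or sample mean).
Var(X̄) = Var(X_i)/n = 107.82/1815 = 0.059405.
Chebyshev: Pr(|X̄ − 11| ≥ 3.19) ≤ Var(X̄)/(3.19)² = 107.82/(1815·3.19²) = 0.0058.

0.006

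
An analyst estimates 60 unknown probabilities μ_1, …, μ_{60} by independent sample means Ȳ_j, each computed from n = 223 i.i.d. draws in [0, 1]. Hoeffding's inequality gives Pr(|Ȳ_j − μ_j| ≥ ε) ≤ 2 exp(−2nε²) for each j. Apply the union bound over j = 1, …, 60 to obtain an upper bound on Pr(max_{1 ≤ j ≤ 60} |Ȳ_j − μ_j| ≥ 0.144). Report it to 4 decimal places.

Per-experiment Hoeffding bound: 2·exp(−2·223·0.144²) = 2·exp(−9.24826) = 0.00019256.
Union bound over 60 events: 60·0.00019256 = 0.01155.

0.0116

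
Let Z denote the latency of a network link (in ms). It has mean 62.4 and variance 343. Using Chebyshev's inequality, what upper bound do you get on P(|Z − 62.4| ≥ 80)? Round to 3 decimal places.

0.054

Chebyshev: P(|Z − μ| ≥ t) ≤ Var(Z)/t².
Bound = 343 / 6400 = 0.0536.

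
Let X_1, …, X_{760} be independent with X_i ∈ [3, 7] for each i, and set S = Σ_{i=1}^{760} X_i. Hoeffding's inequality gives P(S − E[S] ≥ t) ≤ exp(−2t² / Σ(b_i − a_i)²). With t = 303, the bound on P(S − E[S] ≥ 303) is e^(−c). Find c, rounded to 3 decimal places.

Σ(b_i − a_i)² = 760·(4)² = 12160.
c = 2t²/12160 = 2·303²/12160 = 15.1002.

15.100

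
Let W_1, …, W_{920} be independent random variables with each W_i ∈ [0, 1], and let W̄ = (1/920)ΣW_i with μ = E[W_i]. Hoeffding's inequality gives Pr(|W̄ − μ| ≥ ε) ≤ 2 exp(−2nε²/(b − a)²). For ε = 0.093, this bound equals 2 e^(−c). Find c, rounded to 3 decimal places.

c = 2nε²/(b − a)² = 2·920·0.093² / 1² = 15.9142.

15.914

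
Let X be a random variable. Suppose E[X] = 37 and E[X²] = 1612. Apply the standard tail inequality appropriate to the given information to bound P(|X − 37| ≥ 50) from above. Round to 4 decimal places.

0.0972

The first two moments determine the variance, so Chebyshev's inequality is the sharpest standard bound available.
Var(X) = E[X²] − (E[X])² = 1612 − 1369 = 243.
Chebyshev's inequality: P(|X − μ| ≥ t) ≤ Var(X)/t² = 243/2500 = 0.0972.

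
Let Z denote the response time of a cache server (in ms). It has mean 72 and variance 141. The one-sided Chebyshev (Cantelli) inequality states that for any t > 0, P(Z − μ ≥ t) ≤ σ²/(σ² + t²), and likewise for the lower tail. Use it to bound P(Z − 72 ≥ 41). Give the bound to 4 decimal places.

Here σ² = 141 and t = 41, so σ² + t² = 1822.
Cantelli's bound: 141/1822 = 0.0774.

0.0774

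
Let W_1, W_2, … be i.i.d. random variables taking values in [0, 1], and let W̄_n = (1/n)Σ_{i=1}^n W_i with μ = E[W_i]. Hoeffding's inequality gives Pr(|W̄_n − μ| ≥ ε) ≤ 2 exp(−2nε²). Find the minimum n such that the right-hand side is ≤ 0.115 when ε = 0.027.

Require 2·exp(−2nε²) ≤ 0.115, i.e. 2nε² ≥ ln(2/0.115) = 2.855970.
So n ≥ 2.855970 / (2·0.027²) = 1958.827.
The smallest integer n is 1959.

1959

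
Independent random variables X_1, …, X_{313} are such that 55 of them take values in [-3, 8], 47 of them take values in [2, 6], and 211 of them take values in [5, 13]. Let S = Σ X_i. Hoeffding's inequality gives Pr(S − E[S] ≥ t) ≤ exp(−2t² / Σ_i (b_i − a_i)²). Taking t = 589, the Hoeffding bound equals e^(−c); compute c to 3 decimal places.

33.181

Σ(b_i − a_i)² = 55·11² + 47·4² + 211·8² = 20911.
c = 2t² / 20911 = 2·589² / 20911 = 33.1807.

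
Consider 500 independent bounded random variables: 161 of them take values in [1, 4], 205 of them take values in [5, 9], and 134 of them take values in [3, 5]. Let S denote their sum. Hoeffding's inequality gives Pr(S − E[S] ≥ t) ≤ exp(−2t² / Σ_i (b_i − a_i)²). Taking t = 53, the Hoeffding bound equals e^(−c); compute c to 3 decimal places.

Σ(b_i − a_i)² = 161·3² + 205·4² + 134·2² = 5265.
c = 2t² / 5265 = 2·53² / 5265 = 1.0670.

1.067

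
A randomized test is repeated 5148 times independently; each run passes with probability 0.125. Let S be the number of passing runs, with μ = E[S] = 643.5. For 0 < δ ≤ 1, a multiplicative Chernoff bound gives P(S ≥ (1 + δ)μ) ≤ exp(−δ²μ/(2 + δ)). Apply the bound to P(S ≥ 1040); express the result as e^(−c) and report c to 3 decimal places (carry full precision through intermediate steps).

Write 1040 = (1 + δ)μ, so δ = 1040/643.5 − 1 = 0.6161616…
Then the exponent is δ²μ/(2 + δ) = (1040 − μ)² / (μ·(2 + δ)) = 93.384170.

93.384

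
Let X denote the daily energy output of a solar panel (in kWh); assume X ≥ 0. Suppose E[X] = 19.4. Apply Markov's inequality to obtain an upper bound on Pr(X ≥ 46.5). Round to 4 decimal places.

0.4172

Markov's inequality: for a non-negative random variable, Pr(X ≥ a) ≤ E[X]/a.
Here E[X] = 19.4 and a = 46.5, so the bound is 19.4/46.5 = 0.4172.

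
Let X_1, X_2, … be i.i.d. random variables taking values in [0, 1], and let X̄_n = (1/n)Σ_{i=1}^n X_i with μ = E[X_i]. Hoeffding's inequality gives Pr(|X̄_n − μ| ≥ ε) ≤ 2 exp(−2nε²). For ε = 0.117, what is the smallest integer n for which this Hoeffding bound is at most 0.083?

117

Require 2·exp(−2nε²) ≤ 0.083, i.e. 2nε² ≥ ln(2/0.083) = 3.182062.
So n ≥ 3.182062 / (2·0.117²) = 116.227.
The smallest integer n is 117.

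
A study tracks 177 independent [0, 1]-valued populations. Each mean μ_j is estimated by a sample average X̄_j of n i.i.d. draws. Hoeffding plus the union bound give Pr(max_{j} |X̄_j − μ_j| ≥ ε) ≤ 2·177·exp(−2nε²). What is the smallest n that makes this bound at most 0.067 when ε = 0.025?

Need 2·177·exp(−2nε²) ≤ 0.067, i.e. exp(−2nε²) ≤ 0.067/354.
So 2nε² ≥ ln(354/0.067) = 8.572360.
Hence n ≥ 8.572360/(2·0.025²) = 6857.888.
The smallest integer n is 6858.

6858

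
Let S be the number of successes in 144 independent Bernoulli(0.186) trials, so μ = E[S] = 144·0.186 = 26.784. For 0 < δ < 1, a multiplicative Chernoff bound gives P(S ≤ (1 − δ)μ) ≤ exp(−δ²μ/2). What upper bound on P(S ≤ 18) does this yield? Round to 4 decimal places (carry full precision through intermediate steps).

Write 18 = (1 − δ)μ, so δ = 1 − 18/26.784 = 0.327957…
Then the exponent is δ²μ/2 = (μ − 18)²/(2μ) = 1.440387.
Bound = exp(−1.440387) = 0.23684.

0.2368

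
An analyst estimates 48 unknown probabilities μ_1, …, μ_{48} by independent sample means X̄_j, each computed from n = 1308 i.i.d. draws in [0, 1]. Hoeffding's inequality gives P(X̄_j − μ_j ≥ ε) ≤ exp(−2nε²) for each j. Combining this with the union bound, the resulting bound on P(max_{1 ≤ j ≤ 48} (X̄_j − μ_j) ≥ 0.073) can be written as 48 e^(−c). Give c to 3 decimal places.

13.941

Union bound over the 48 events: P(max_{1 ≤ j ≤ 48} (X̄_j − μ_j) ≥ 0.073) ≤ 48·exp(−2nε²) = 48 exp(−2·1308·0.073²).
So c = 2·1308·0.073² = 13.9407.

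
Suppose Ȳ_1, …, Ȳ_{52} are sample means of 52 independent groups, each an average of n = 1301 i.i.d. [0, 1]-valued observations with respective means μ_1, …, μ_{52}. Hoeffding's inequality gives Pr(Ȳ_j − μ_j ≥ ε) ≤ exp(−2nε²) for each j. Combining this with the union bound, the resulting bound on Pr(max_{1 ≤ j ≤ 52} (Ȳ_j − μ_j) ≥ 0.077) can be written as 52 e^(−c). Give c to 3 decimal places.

Union bound over the 52 events: Pr(max_{1 ≤ j ≤ 52} (Ȳ_j − μ_j) ≥ 0.077) ≤ 52·exp(−2nε²) = 52 exp(−2·1301·0.077²).
So c = 2·1301·0.077² = 15.4273.

15.427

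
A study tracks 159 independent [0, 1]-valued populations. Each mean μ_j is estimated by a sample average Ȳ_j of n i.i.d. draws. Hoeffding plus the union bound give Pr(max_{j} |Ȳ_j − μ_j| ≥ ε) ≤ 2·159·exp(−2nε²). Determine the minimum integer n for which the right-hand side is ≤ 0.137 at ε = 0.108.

Need 2·159·exp(−2nε²) ≤ 0.137, i.e. exp(−2nε²) ≤ 0.137/318.
So 2nε² ≥ ln(318/0.137) = 7.749826.
Hence n ≥ 7.749826/(2·0.108²) = 332.211.
The smallest integer n is 333.

333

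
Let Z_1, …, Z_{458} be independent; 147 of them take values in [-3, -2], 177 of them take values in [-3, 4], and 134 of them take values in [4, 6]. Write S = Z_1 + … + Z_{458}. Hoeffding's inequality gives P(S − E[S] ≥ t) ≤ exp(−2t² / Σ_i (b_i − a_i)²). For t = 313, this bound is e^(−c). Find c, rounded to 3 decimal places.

Σ(b_i − a_i)² = 147·1² + 177·7² + 134·2² = 9356.
c = 2t² / 9356 = 2·313² / 9356 = 20.9425.

20.942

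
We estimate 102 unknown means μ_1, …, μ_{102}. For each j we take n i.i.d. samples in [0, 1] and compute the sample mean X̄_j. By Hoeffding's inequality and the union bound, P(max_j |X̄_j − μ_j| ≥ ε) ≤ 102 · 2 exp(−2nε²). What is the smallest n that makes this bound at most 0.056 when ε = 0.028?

5230

Need 2·102·exp(−2nε²) ≤ 0.056, i.e. exp(−2nε²) ≤ 0.056/204.
So 2nε² ≥ ln(204/0.056) = 8.200524.
Hence n ≥ 8.200524/(2·0.028²) = 5229.926.
The smallest integer n is 5230.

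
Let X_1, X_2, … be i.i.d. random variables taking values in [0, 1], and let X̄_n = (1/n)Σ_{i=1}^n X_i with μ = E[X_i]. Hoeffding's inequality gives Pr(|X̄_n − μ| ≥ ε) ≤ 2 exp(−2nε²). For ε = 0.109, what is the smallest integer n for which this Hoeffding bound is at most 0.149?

Require 2·exp(−2nε²) ≤ 0.149, i.e. 2nε² ≥ ln(2/0.149) = 2.596956.
So n ≥ 2.596956 / (2·0.109²) = 109.290.
The smallest integer n is 110.

110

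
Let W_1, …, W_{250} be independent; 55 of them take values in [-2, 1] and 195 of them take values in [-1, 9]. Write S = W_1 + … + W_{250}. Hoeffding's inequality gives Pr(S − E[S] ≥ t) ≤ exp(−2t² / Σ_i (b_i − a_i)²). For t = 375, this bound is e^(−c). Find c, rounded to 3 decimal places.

Σ(b_i − a_i)² = 55·3² + 195·10² = 19995.
c = 2t² / 19995 = 2·375² / 19995 = 14.0660.

14.066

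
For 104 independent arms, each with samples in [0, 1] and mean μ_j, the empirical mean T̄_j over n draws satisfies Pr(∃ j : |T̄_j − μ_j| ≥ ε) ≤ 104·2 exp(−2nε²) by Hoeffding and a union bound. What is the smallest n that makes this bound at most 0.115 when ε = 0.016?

14650

Need 2·104·exp(−2nε²) ≤ 0.115, i.e. exp(−2nε²) ≤ 0.115/208.
So 2nε² ≥ ln(208/0.115) = 7.500361.
Hence n ≥ 7.500361/(2·0.016²) = 14649.143.
The smallest integer n is 14650.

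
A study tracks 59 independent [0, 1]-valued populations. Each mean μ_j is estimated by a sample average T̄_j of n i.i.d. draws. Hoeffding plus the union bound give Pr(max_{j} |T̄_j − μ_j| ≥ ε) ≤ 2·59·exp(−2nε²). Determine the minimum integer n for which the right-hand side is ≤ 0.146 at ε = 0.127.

208

Need 2·59·exp(−2nε²) ≤ 0.146, i.e. exp(−2nε²) ≤ 0.146/118.
So 2nε² ≥ ln(118/0.146) = 6.694833.
Hence n ≥ 6.694833/(2·0.127²) = 207.540.
The smallest integer n is 208.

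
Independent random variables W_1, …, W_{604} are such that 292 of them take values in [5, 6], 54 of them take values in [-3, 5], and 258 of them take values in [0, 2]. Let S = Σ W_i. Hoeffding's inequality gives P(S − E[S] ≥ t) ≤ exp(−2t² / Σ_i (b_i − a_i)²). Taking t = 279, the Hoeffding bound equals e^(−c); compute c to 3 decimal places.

32.569

Σ(b_i − a_i)² = 292·1² + 54·8² + 258·2² = 4780.
c = 2t² / 4780 = 2·279² / 4780 = 32.5695.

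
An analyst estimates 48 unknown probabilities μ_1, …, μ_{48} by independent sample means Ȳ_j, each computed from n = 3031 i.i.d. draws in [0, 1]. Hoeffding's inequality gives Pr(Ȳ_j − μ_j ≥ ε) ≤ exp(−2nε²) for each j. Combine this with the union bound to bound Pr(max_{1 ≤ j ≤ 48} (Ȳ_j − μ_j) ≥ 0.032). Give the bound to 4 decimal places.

Per-experiment Hoeffding bound: exp(−2·3031·0.032²) = exp(−6.20749) = 0.0020143.
Union bound over 48 events: 48·0.0020143 = 0.09669.

0.0967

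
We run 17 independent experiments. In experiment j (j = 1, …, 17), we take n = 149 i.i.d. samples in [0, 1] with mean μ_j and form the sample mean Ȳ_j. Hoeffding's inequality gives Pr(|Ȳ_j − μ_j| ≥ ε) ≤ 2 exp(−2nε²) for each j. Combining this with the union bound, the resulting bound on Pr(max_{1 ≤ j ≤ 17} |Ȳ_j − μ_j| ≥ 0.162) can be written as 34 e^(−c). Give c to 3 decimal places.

7.821

Union bound over the 17 events: Pr(max_{1 ≤ j ≤ 17} |Ȳ_j − μ_j| ≥ 0.162) ≤ 17·2·exp(−2nε²) = 34 exp(−2·149·0.162²).
So c = 2·149·0.162² = 7.8207.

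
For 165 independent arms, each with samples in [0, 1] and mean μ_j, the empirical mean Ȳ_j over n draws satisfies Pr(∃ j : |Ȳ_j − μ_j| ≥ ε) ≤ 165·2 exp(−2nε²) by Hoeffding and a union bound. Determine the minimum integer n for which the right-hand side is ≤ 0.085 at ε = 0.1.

414

Need 2·165·exp(−2nε²) ≤ 0.085, i.e. exp(−2nε²) ≤ 0.085/330.
So 2nε² ≥ ln(330/0.085) = 8.264197.
Hence n ≥ 8.264197/(2·0.1²) = 413.210.
The smallest integer n is 414.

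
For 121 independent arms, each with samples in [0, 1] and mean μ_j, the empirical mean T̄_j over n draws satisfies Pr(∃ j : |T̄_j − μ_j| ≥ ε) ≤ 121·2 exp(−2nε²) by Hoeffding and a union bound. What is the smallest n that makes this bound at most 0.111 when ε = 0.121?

263

Need 2·121·exp(−2nε²) ≤ 0.111, i.e. exp(−2nε²) ≤ 0.111/242.
So 2nε² ≥ ln(242/0.111) = 7.687163.
Hence n ≥ 7.687163/(2·0.121²) = 262.522.
The smallest integer n is 263.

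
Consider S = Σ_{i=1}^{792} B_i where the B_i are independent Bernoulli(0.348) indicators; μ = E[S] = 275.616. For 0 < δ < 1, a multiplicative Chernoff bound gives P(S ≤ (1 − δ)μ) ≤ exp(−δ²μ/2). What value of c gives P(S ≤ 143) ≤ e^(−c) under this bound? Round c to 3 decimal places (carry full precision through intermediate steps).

Write 143 = (1 − δ)μ, so δ = 1 − 143/275.616 = 0.4811622…
Then the exponent is δ²μ/2 = (μ − 143)²/(2μ) = 31.904903.

31.905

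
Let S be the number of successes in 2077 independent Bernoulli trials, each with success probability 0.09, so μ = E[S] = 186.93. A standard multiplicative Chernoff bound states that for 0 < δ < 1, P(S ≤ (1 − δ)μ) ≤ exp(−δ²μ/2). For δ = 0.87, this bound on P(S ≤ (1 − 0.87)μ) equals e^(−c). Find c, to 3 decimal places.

70.744

c = δ²μ/2 = 0.87²·186.93/2 = 70.7437.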